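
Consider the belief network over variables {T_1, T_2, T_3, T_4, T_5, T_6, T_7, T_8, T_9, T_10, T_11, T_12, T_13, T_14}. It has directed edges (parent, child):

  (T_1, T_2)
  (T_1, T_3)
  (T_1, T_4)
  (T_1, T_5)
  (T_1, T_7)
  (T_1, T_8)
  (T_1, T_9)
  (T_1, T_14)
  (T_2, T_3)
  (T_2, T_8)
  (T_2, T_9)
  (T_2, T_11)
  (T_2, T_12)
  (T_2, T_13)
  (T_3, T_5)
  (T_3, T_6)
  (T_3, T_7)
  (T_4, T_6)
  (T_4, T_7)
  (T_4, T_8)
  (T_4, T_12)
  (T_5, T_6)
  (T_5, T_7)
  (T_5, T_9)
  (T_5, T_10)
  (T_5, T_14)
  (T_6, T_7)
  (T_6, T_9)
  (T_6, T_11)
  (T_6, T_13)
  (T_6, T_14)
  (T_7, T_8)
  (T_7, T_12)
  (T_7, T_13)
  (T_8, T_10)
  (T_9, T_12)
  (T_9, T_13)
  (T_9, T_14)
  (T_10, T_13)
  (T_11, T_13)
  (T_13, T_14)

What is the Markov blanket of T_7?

{T_1, T_2, T_3, T_4, T_5, T_6, T_8, T_9, T_10, T_11, T_12, T_13}

Children of T_7: T_8, T_12, T_13.
Pa(T_7) = {T_1, T_3, T_4, T_5, T_6}.
Other parents of T_7's children:
  T_8 also has parents T_1, T_2, T_4.
  parents(T_12) \ {T_7} = {T_2, T_4, T_9}.
  T_13's other parents are T_2, T_6, T_9, T_10, T_11.
Union: {T_1, T_3, T_4, T_5, T_6} ∪ {T_8, T_12, T_13} ∪ {T_1, T_2, T_4, T_6, T_9, T_10, T_11} = {T_1, T_2, T_3, T_4, T_5, T_6, T_8, T_9, T_10, T_11, T_12, T_13}.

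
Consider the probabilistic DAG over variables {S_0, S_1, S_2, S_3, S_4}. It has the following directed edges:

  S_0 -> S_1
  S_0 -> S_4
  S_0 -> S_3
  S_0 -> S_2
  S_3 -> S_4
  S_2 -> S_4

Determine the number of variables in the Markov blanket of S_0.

A node's Markov blanket = Pa ∪ Ch ∪ (parents of Ch other than the node itself).
S_0's children: S_1, S_2, S_3, S_4.
S_0's parents: none.
Parents of each child, excluding S_0:
  S_1: no additional parents.
  S_2: no additional parents.
  S_3: no additional parents.
  parents(S_4) \ {S_0} = {S_2, S_3}.
MB(S_0) = {S_1, S_2, S_3, S_4}, which has 4 nodes.

4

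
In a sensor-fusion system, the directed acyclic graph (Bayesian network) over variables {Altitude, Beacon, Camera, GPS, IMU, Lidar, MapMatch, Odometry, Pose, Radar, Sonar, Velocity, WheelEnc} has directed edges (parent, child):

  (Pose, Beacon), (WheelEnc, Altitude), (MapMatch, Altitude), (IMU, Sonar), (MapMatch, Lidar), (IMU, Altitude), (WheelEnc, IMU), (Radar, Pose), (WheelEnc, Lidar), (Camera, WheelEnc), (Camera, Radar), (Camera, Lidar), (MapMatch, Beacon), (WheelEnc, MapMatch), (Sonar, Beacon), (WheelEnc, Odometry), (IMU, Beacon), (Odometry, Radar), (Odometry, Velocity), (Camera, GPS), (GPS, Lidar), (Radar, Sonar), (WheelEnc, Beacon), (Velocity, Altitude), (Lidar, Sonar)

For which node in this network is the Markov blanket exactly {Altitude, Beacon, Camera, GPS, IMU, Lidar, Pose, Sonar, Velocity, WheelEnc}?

MapMatch

The target node must have every member of {Altitude, Beacon, Camera, GPS, IMU, Lidar, Pose, Sonar, Velocity, WheelEnc} as a parent, child, or co-parent, and no others.
Parents of MapMatch: WheelEnc; children: Altitude, Beacon, Lidar; co-parents: Camera, GPS, IMU, Pose, Sonar, Velocity, WheelEnc.
These exactly cover the given set, so the node is MapMatch.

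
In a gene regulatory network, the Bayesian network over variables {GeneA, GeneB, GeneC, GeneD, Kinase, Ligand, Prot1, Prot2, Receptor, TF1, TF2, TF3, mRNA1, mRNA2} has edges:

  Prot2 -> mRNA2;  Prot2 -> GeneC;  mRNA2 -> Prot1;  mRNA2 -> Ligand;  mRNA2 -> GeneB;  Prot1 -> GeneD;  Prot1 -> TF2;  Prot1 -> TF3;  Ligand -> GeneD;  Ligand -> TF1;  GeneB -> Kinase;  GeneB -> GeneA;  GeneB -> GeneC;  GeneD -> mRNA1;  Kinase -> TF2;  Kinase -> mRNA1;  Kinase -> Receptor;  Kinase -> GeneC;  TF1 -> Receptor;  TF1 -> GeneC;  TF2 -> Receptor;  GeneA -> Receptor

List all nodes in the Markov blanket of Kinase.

Ch(Kinase) = {GeneC, Receptor, TF2, mRNA1}.
Kinase has parent GeneB.
For each child, the remaining parents (spouses of Kinase):
  TF2's other parent is Prot1.
  mRNA1's other parent is GeneD.
  parents(Receptor) \ {Kinase} = {GeneA, TF1, TF2}.
  parents(GeneC) \ {Kinase} = {GeneB, Prot2, TF1}.
Taking the union gives {GeneA, GeneB, GeneC, GeneD, Prot1, Prot2, Receptor, TF1, TF2, mRNA1}.

{GeneA, GeneB, GeneC, GeneD, Prot1, Prot2, Receptor, TF1, TF2, mRNA1}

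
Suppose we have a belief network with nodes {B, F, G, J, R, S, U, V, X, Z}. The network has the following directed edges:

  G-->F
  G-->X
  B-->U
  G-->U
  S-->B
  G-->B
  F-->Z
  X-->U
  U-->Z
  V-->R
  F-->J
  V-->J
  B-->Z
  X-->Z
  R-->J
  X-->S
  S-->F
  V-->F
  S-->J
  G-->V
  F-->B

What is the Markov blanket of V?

{F, G, J, R, S}

By definition, MB(V) is built from V's parents, V's children, and the co-parents of V.
V's children: F, J, R.
Parents of V: G.
Parents of each child, excluding V:
  F: G, S
  R: —
  J: F, R, S
So the Markov blanket of V is {F, G, J, R, S}.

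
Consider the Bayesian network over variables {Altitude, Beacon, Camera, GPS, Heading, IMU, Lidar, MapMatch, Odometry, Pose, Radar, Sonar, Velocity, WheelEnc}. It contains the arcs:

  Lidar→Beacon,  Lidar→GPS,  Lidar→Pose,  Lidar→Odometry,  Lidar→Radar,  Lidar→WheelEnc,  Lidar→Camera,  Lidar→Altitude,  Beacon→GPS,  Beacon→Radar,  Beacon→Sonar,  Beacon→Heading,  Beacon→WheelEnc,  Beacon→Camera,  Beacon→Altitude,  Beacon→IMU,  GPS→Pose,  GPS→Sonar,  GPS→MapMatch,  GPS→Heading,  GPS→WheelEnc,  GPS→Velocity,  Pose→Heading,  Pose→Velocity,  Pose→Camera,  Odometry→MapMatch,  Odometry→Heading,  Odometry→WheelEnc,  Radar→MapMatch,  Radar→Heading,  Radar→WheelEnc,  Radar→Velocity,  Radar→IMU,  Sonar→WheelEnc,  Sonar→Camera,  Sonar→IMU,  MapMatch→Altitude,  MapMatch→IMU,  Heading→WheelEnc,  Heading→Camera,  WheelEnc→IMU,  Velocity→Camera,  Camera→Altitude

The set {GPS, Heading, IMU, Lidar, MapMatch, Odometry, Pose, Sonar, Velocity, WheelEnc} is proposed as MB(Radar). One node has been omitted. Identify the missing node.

Radar has children Heading, IMU, MapMatch, Velocity, WheelEnc.
Pa(Radar) = {Beacon, Lidar}.
Parents of each child, excluding Radar:
  MapMatch's other parents are GPS, Odometry.
  parents(Heading) \ {Radar} = {Beacon, GPS, Odometry, Pose}.
  parents(WheelEnc) \ {Radar} = {Beacon, GPS, Heading, Lidar, Odometry, Sonar}.
  Velocity's other parents are GPS, Pose.
  IMU also has parents Beacon, MapMatch, Sonar, WheelEnc.
MB(Radar) = {Beacon, GPS, Heading, IMU, Lidar, MapMatch, Odometry, Pose, Sonar, Velocity, WheelEnc}.
Comparing with the claimed set, Beacon is missing.

Beacon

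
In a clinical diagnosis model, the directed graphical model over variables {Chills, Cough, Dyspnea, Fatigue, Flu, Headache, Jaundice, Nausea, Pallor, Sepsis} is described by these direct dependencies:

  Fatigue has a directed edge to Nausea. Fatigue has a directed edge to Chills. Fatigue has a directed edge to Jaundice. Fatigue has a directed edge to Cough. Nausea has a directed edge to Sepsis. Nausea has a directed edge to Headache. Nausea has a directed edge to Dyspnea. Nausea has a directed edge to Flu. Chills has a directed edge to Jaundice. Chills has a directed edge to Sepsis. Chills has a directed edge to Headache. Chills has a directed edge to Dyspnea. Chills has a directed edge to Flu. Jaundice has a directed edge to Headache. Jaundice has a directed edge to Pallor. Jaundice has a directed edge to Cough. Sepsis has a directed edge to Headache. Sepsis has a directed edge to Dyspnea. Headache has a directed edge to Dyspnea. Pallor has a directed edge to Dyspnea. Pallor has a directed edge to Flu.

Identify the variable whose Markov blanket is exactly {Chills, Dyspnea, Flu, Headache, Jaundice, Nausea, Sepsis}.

The target node must have every member of {Chills, Dyspnea, Flu, Headache, Jaundice, Nausea, Sepsis} as a parent, child, or co-parent, and no others.
Parents of Pallor: Jaundice; children: Dyspnea, Flu; co-parents: Chills, Headache, Nausea, Sepsis.
These exactly cover the given set, so the node is Pallor.

Pallor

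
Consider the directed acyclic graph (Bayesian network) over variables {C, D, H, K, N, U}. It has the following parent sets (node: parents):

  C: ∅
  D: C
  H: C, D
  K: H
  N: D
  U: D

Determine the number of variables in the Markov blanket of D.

4

Recall MB(v) = parents ∪ children ∪ spouses, where spouses are the other parents of v's children.
Parents of D: C.
D has children H, N, U.
Other parents of D's children:
  H: C
  N: —
  U: —
MB(D) = {C, H, N, U}, which has 4 nodes.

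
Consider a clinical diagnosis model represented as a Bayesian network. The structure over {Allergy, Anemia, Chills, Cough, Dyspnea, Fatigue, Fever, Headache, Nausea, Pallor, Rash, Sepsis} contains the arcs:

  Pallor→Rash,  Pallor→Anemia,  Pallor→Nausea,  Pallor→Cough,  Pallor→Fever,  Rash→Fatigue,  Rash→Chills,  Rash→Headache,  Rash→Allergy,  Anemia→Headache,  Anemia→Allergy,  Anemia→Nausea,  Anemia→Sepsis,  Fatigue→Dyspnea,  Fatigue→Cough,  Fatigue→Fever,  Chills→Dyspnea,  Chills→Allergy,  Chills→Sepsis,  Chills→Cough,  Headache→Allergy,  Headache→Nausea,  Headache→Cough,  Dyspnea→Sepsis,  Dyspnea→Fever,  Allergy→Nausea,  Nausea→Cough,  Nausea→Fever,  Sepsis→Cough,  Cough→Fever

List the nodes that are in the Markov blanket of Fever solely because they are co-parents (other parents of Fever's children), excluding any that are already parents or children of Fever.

{}

Fever has no children, so it has no co-parents. The set is empty.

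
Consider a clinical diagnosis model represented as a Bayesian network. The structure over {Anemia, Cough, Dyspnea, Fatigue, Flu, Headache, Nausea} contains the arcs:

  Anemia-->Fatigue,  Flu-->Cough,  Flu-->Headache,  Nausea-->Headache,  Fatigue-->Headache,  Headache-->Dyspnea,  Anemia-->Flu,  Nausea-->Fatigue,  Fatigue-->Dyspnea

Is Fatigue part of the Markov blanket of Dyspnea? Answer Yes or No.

Yes

Fatigue is a parent of Dyspnea.
So Fatigue ∈ MB(Dyspnea).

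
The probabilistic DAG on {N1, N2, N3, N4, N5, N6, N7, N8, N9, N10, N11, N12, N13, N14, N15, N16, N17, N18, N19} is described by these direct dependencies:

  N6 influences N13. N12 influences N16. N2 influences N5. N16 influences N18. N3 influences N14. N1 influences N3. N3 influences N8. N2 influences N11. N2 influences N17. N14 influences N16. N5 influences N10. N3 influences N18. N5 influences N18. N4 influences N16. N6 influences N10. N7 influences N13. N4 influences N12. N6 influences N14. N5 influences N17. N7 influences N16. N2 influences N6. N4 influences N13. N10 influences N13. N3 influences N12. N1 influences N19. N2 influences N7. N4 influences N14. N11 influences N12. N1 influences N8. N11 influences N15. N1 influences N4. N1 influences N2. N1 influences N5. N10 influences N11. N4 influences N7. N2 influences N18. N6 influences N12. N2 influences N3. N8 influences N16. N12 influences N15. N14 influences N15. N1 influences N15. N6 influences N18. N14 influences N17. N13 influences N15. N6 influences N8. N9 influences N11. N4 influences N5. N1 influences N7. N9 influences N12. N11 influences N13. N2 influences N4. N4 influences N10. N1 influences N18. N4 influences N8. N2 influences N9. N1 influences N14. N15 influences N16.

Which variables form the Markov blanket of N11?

N11 has children N12, N13, N15.
Parents of N11: N2, N9, N10.
Other parents of N11's children:
  N12 also has parents N3, N4, N6, N9.
  parents(N13) \ {N11} = {N4, N6, N7, N10}.
  N15's other parents are N1, N12, N13, N14.
Taking the union gives {N1, N2, N3, N4, N6, N7, N9, N10, N12, N13, N14, N15}.

{N1, N2, N3, N4, N6, N7, N9, N10, N12, N13, N14, N15}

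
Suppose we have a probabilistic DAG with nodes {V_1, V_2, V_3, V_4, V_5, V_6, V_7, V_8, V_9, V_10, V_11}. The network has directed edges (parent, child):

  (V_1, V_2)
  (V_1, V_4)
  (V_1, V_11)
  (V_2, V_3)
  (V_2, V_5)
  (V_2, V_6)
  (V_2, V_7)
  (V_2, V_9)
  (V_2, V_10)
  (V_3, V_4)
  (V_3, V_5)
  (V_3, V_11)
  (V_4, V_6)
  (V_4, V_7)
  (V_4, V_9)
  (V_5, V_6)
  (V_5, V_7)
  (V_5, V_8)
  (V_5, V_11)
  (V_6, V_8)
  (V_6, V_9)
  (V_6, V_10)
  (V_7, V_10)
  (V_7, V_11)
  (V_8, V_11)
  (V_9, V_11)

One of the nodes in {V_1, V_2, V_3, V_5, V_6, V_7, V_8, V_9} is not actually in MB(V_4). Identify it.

V_8

Parents of V_4: V_1, V_3.
V_4 has children V_6, V_7, V_9.
Co-parents of V_4 (other parents of its children):
  V_6: V_2, V_5
  V_7: V_2, V_5
  V_9: V_2, V_6
MB(V_4) = {V_1, V_2, V_3, V_5, V_6, V_7, V_9}.
V_8 is neither a parent, child, nor co-parent of V_4, so it does not belong.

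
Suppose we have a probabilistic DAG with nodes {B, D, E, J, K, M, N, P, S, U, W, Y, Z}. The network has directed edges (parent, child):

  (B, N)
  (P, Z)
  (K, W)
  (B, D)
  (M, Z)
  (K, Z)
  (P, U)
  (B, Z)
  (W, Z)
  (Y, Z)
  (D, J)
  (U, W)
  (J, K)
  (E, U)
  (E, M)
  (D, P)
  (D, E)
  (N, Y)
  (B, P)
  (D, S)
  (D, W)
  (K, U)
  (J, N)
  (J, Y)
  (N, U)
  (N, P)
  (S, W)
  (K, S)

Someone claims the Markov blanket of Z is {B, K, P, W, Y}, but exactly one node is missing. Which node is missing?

M

Z's parents: B, K, M, P, W, Y.
Children of Z: none.
With no children, Z has no spouses; the co-parent set is empty.
MB(Z) = {B, K, M, P, W, Y}.
Comparing with the claimed set, M is missing.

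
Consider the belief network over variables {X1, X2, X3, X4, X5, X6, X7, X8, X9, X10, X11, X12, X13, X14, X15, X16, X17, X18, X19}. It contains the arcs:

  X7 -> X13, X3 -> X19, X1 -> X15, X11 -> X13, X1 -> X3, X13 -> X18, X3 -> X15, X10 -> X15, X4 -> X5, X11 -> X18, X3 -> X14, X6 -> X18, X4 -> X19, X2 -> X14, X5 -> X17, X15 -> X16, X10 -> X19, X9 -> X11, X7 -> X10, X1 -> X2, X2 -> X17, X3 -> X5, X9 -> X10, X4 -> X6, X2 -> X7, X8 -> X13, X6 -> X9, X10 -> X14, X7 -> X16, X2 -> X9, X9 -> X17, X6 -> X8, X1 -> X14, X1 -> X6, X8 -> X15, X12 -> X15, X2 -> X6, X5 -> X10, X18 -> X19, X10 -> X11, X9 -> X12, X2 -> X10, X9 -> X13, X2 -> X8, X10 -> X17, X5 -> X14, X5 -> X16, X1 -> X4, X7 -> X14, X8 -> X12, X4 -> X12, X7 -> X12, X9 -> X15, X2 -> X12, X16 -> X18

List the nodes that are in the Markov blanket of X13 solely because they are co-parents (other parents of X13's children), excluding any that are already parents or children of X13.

{X6, X16}

Children of X13: X18.
  X18 also has parents X6, X11, X16.
Excluding nodes already adjacent to X13 (X7, X8, X9, X11, X18), the co-parent-only contribution is {X6, X16}.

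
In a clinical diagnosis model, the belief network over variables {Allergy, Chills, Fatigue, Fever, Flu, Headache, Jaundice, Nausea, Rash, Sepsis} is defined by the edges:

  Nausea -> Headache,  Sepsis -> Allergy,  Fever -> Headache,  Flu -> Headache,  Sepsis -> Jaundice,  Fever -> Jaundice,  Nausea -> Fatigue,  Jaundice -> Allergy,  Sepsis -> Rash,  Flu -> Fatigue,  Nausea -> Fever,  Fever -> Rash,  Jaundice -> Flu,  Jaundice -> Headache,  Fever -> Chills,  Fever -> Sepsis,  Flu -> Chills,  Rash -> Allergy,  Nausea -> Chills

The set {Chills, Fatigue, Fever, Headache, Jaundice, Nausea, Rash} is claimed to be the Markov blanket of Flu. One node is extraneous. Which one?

The Markov blanket of a node is its parents, its children, and the other parents of its children.
Parents of Flu: Jaundice.
Flu has children Chills, Fatigue, Headache.
Co-parents of Flu (other parents of its children):
  parents(Headache) \ {Flu} = {Fever, Jaundice, Nausea}.
  parents(Fatigue) \ {Flu} = {Nausea}.
  Chills's other parents are Fever, Nausea.
MB(Flu) = {Chills, Fatigue, Fever, Headache, Jaundice, Nausea}.
Rash is neither a parent, child, nor co-parent of Flu, so it does not belong.

Rash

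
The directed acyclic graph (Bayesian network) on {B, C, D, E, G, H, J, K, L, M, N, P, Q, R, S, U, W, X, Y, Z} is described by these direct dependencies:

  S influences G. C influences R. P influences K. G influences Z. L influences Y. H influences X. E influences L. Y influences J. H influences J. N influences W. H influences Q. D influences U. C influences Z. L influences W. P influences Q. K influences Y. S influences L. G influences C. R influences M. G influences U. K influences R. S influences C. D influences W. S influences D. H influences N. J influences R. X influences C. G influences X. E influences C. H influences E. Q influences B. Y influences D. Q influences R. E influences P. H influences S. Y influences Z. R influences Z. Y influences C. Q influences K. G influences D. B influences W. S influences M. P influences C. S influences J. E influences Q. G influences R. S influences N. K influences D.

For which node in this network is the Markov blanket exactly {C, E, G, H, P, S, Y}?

X

The target node must have every member of {C, E, G, H, P, S, Y} as a parent, child, or co-parent, and no others.
Parents of X: G, H; children: C; co-parents: E, G, P, S, Y.
These exactly cover the given set, so the node is X.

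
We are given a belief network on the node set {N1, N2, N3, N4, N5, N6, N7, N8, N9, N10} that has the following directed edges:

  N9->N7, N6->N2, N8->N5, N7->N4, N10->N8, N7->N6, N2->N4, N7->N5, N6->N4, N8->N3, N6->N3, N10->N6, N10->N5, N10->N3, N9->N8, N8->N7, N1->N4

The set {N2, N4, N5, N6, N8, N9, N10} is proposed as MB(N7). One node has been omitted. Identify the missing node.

N7 has parents N8, N9.
Children of N7: N4, N5, N6.
Parents of each child, excluding N7:
  N5: N8, N10
  N6: N10
  N4: N1, N2, N6
MB(N7) = {N1, N2, N4, N5, N6, N8, N9, N10}.
Comparing with the claimed set, N1 is missing.

N1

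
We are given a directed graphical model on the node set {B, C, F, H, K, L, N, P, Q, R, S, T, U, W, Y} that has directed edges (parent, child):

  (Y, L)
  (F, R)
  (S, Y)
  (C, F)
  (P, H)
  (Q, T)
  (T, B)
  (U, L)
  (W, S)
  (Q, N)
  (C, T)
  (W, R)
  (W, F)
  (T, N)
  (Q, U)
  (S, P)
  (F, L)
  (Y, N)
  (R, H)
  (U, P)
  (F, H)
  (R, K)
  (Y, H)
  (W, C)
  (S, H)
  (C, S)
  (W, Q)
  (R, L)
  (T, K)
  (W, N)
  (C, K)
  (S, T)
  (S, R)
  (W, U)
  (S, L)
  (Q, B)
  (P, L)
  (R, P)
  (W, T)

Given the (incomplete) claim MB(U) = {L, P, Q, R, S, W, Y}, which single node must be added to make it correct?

U's parents: Q, W.
Ch(U) = {L, P}.
Parents of each child, excluding U:
  P also has parents R, S.
  L also has parents F, P, R, S, Y.
MB(U) = {F, L, P, Q, R, S, W, Y}.
Comparing with the claimed set, F is missing.

F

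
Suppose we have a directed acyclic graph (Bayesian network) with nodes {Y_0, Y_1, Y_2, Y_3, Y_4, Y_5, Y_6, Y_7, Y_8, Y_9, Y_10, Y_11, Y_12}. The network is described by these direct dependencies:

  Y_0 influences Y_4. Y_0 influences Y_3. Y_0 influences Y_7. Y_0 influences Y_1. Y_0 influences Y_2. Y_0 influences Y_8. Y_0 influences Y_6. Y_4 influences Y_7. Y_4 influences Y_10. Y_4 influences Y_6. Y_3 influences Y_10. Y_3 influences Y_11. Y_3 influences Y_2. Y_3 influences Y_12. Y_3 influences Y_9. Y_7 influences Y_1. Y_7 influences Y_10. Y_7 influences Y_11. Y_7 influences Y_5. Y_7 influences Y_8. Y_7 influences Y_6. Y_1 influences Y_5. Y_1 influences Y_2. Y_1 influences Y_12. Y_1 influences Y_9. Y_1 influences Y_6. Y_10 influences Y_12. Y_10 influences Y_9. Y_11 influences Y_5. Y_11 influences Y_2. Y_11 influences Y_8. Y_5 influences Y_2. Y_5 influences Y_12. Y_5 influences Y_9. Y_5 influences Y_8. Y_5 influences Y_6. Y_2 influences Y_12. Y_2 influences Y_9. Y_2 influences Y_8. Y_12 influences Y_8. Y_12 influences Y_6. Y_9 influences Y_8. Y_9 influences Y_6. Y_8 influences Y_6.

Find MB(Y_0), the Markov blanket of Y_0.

{Y_1, Y_2, Y_3, Y_4, Y_5, Y_6, Y_7, Y_8, Y_9, Y_11, Y_12}

Recall MB(v) = parents ∪ children ∪ spouses, where spouses are the other parents of v's children.
Ch(Y_0) = {Y_1, Y_2, Y_3, Y_4, Y_6, Y_7, Y_8}.
Y_0's parents: none.
For each child, the remaining parents (spouses of Y_0):
  Y_4: —
  Y_3: —
  Y_7: Y_4
  Y_1: Y_7
  Y_2: Y_1, Y_3, Y_5, Y_11
  Y_8: Y_2, Y_5, Y_7, Y_9, Y_11, Y_12
  Y_6: Y_1, Y_4, Y_5, Y_7, Y_8, Y_9, Y_12
MB(Y_0) = {Y_1, Y_2, Y_3, Y_4, Y_5, Y_6, Y_7, Y_8, Y_9, Y_11, Y_12}.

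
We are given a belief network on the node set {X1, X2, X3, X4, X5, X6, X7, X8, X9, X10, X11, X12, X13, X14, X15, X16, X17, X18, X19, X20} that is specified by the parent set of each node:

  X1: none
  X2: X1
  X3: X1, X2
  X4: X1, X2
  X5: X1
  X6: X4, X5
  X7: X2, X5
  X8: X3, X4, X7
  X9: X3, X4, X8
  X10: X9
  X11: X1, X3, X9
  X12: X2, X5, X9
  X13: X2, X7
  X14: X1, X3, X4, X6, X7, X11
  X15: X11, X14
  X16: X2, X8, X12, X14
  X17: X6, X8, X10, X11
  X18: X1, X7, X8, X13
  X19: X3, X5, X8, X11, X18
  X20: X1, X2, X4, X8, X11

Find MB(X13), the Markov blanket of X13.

Recall MB(v) = parents ∪ children ∪ spouses, where spouses are the other parents of v's children.
X13 has parents X2, X7.
X13's children: X18.
Other parents of X13's children:
  parents(X18) \ {X13} = {X1, X7, X8}.
Taking the union gives {X1, X2, X7, X8, X18}.

{X1, X2, X7, X8, X18}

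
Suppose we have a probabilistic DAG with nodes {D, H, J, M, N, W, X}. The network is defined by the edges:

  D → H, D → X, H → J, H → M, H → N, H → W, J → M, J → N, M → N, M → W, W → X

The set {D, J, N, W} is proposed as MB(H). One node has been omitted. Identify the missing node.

M

H's parents: D.
H has children J, M, N, W.
For each child, the remaining parents (spouses of H):
  J: no additional parents.
  M's other parent is J.
  N also has parents J, M.
  W's other parent is M.
MB(H) = {D, J, M, N, W}.
Comparing with the claimed set, M is missing.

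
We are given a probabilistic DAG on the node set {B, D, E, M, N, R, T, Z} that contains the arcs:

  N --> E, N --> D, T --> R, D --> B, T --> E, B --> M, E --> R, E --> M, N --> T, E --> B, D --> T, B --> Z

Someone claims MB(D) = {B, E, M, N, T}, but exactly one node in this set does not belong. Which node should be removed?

Recall MB(v) = parents ∪ children ∪ spouses, where spouses are the other parents of v's children.
Pa(D) = {N}.
Ch(D) = {B, T}.
Other parents of D's children:
  T's other parent is N.
  parents(B) \ {D} = {E}.
MB(D) = {B, E, N, T}.
M is neither a parent, child, nor co-parent of D, so it does not belong.

M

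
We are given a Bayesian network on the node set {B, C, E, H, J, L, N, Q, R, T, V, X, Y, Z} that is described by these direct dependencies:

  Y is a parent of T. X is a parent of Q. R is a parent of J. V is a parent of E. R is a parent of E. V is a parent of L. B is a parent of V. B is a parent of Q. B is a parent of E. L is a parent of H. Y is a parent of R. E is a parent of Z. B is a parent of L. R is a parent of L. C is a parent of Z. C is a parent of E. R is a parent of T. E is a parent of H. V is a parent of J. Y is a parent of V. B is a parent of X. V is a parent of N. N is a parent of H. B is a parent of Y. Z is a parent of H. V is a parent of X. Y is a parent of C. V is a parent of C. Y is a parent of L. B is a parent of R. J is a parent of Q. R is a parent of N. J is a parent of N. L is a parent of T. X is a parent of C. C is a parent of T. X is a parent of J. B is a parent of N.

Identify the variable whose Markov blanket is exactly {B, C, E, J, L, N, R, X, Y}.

V

The target node must have every member of {B, C, E, J, L, N, R, X, Y} as a parent, child, or co-parent, and no others.
Parents of V: B, Y; children: C, E, J, L, N, X; co-parents: B, C, J, R, X, Y.
These exactly cover the given set, so the node is V.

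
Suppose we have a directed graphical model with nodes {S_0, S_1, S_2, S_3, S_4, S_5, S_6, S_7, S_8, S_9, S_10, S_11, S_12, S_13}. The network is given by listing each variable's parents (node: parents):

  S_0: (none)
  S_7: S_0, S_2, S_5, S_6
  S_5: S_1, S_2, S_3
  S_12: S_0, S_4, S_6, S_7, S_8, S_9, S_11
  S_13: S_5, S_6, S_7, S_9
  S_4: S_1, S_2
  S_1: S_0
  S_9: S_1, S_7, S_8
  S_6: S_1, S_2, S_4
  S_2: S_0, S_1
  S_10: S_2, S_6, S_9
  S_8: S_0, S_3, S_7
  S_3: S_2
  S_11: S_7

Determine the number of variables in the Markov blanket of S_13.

Recall MB(v) = parents ∪ children ∪ spouses, where spouses are the other parents of v's children.
S_13's parents: S_5, S_6, S_7, S_9.
S_13 has no children.
S_13 has no children, so there are no co-parents.
MB(S_13) = {S_5, S_6, S_7, S_9}, which has 4 nodes.

4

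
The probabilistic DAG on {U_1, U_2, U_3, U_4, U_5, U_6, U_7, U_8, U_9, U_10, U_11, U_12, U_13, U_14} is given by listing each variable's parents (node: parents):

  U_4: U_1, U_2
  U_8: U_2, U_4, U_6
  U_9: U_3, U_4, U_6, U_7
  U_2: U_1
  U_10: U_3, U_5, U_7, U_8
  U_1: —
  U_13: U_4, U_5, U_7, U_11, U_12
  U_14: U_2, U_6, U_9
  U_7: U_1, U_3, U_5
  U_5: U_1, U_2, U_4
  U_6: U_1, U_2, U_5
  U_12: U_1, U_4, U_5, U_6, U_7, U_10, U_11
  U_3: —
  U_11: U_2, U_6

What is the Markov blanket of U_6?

U_6's parents: U_1, U_2, U_5.
Ch(U_6) = {U_8, U_9, U_11, U_12, U_14}.
For each child, the remaining parents (spouses of U_6):
  U_8: U_2, U_4
  U_9: U_3, U_4, U_7
  U_11: U_2
  U_12: U_1, U_4, U_5, U_7, U_10, U_11
  U_14: U_2, U_9
So the Markov blanket of U_6 is {U_1, U_2, U_3, U_4, U_5, U_7, U_8, U_9, U_10, U_11, U_12, U_14}.

{U_1, U_2, U_3, U_4, U_5, U_7, U_8, U_9, U_10, U_11, U_12, U_14}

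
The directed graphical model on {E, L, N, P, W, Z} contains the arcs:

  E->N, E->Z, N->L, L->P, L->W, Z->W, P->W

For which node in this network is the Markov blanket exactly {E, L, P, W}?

The target node must have every member of {E, L, P, W} as a parent, child, or co-parent, and no others.
Parents of Z: E; children: W; co-parents: L, P.
These exactly cover the given set, so the node is Z.

Z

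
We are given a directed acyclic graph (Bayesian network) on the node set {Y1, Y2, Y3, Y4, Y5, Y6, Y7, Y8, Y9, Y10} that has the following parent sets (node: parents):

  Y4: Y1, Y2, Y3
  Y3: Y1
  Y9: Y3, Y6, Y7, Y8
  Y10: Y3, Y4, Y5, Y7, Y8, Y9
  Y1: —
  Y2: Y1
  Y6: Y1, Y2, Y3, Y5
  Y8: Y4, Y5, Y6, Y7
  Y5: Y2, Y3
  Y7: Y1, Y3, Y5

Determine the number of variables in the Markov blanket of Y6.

Pa(Y6) = {Y1, Y2, Y3, Y5}.
Ch(Y6) = {Y8, Y9}.
Other parents of Y6's children:
  parents(Y8) \ {Y6} = {Y4, Y5, Y7}.
  Y9's other parents are Y3, Y7, Y8.
MB(Y6) = {Y1, Y2, Y3, Y4, Y5, Y7, Y8, Y9}, which has 8 nodes.

8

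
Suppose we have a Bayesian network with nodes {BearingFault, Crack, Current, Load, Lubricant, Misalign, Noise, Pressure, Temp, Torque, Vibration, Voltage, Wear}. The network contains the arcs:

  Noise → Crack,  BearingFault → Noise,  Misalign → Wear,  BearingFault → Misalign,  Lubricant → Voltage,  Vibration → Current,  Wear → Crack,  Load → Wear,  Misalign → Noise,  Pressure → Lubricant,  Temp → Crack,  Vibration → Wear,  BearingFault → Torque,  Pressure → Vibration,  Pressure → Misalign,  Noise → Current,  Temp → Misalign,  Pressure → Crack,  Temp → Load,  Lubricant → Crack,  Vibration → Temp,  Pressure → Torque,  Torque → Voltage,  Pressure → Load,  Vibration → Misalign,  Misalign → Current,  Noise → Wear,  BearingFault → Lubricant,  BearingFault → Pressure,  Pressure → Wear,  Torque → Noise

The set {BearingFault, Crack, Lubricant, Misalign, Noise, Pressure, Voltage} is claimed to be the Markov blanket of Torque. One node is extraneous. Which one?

Crack

A node's Markov blanket = Pa ∪ Ch ∪ (parents of Ch other than the node itself).
Torque has children Noise, Voltage.
Torque's parents: BearingFault, Pressure.
Parents of each child, excluding Torque:
  parents(Noise) \ {Torque} = {BearingFault, Misalign}.
  Voltage's other parent is Lubricant.
MB(Torque) = {BearingFault, Lubricant, Misalign, Noise, Pressure, Voltage}.
Crack is neither a parent, child, nor co-parent of Torque, so it does not belong.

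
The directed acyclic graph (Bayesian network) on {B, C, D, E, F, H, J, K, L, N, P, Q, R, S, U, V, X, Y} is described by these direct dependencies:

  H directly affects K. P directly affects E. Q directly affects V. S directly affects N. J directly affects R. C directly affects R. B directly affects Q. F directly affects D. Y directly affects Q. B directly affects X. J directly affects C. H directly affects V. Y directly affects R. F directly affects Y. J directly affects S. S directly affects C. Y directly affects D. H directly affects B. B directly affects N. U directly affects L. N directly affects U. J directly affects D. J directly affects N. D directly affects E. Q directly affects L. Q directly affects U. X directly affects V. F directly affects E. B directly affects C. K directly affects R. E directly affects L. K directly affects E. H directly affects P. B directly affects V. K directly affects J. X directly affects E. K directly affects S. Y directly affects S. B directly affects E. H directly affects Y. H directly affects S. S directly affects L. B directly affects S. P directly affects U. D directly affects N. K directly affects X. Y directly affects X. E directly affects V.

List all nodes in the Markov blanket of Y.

{B, C, D, F, H, J, K, Q, R, S, X}

Y's parents: F, H.
Ch(Y) = {D, Q, R, S, X}.
Other parents of Y's children:
  S also has parents B, H, J, K.
  Q also has parent B.
  X also has parents B, K.
  D's other parents are F, J.
  parents(R) \ {Y} = {C, J, K}.
Taking the union gives {B, C, D, F, H, J, K, Q, R, S, X}.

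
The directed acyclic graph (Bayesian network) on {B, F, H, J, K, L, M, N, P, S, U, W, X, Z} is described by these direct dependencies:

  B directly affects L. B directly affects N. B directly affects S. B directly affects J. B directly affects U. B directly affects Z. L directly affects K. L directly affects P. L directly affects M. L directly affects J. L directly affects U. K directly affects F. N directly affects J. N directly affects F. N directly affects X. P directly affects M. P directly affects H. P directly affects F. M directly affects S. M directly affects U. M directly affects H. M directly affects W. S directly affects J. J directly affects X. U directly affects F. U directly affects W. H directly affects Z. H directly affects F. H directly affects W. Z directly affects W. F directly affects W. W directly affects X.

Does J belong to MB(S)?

J is a child of S.
So J ∈ MB(S).

Yes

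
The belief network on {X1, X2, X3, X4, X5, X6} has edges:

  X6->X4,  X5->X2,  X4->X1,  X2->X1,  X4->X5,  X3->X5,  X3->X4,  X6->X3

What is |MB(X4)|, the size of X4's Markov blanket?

Pa(X4) = {X3, X6}.
X4 has children X1, X5.
Co-parents of X4 (other parents of its children):
  X5 also has parent X3.
  X1's other parent is X2.
MB(X4) = {X1, X2, X3, X5, X6}, which has 5 nodes.

5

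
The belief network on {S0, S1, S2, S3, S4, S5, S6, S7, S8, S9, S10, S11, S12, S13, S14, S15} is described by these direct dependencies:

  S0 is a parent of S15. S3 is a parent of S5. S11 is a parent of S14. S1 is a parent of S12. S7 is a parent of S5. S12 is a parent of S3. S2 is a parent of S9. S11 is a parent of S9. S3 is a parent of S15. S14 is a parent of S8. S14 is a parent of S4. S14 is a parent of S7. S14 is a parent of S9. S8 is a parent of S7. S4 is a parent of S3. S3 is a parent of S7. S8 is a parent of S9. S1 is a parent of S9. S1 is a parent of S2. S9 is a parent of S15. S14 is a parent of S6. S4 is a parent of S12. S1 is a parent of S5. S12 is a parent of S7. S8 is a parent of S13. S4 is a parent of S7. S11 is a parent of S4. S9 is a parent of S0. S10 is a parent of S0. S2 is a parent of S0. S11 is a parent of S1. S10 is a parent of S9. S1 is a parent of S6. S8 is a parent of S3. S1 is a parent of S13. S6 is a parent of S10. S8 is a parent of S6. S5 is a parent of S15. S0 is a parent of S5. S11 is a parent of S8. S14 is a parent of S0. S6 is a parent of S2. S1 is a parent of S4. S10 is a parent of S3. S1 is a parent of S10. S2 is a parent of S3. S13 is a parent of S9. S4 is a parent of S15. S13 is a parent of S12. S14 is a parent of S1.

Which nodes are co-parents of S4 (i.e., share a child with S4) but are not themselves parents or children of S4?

{S0, S2, S5, S8, S9, S10, S13}

Children of S4: S3, S7, S12, S15.
  S12 also has parents S1, S13.
  S3 also has parents S2, S8, S10, S12.
  S7's other parents are S3, S8, S12, S14.
  S15 also has parents S0, S3, S5, S9.
Excluding nodes already adjacent to S4 (S1, S3, S7, S11, S12, S14, S15), the co-parent-only contribution is {S0, S2, S5, S8, S9, S10, S13}.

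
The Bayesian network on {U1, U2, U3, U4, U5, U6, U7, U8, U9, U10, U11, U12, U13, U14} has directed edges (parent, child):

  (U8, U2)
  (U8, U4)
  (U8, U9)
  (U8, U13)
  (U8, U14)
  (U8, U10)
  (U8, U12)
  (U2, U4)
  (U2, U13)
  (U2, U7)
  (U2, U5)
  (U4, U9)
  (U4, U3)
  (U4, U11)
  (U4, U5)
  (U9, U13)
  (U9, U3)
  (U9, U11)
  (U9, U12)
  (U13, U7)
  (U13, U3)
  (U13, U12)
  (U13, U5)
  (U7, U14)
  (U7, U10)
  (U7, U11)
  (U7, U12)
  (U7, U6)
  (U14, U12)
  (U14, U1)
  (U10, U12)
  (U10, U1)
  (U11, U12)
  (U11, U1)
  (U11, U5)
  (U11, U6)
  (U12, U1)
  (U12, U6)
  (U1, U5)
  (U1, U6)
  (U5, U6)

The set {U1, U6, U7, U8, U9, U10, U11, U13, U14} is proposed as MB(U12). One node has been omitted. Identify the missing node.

U5

By definition, MB(U12) is built from U12's parents, U12's children, and the co-parents of U12.
U12 has parents U7, U8, U9, U10, U11, U13, U14.
Ch(U12) = {U1, U6}.
Other parents of U12's children:
  U1: U10, U11, U14
  U6: U1, U5, U7, U11
MB(U12) = {U1, U5, U6, U7, U8, U9, U10, U11, U13, U14}.
Comparing with the claimed set, U5 is missing.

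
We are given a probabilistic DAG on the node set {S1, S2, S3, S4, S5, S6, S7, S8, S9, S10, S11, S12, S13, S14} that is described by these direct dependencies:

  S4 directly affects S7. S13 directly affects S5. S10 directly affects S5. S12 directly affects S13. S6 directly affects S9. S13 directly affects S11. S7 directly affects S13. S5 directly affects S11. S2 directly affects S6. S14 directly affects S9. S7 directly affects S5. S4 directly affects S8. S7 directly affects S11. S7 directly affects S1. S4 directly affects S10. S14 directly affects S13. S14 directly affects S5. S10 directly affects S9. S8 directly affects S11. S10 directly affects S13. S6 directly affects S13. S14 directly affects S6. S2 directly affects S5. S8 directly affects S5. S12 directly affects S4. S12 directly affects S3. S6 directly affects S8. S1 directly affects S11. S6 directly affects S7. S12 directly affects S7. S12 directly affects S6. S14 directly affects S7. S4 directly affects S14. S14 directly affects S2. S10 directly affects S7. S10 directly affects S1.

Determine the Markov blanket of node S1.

{S5, S7, S8, S10, S11, S13}

Recall MB(v) = parents ∪ children ∪ spouses, where spouses are the other parents of v's children.
S1's parents: S7, S10.
S1 has child S11.
Other parents of S1's children:
  S11: S5, S7, S8, S13
So the Markov blanket of S1 is {S5, S7, S8, S10, S11, S13}.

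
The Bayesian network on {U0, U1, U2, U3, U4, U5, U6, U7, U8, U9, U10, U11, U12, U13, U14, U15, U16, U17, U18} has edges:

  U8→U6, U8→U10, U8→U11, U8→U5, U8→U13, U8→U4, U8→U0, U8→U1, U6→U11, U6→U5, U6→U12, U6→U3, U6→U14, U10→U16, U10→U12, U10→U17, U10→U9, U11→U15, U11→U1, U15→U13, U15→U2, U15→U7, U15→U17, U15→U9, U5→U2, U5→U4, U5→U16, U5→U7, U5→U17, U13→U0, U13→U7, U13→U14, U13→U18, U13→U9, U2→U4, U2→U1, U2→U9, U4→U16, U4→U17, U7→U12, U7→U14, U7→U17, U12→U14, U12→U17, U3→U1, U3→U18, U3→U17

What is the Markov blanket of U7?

Parents of U7: U5, U13, U15.
U7's children: U12, U14, U17.
Parents of each child, excluding U7:
  parents(U12) \ {U7} = {U6, U10}.
  U14 also has parents U6, U12, U13.
  parents(U17) \ {U7} = {U3, U4, U5, U10, U12, U15}.
So the Markov blanket of U7 is {U3, U4, U5, U6, U10, U12, U13, U14, U15, U17}.

{U3, U4, U5, U6, U10, U12, U13, U14, U15, U17}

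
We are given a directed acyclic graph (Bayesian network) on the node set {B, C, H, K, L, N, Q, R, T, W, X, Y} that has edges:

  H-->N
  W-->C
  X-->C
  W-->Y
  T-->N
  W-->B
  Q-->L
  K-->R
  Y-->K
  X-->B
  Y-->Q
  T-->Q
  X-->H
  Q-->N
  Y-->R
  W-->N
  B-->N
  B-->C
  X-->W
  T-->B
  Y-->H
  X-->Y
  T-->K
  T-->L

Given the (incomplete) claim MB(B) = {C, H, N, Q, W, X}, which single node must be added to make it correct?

T

Pa(B) = {T, W, X}.
Ch(B) = {C, N}.
Co-parents of B (other parents of its children):
  parents(N) \ {B} = {H, Q, T, W}.
  parents(C) \ {B} = {W, X}.
MB(B) = {C, H, N, Q, T, W, X}.
Comparing with the claimed set, T is missing.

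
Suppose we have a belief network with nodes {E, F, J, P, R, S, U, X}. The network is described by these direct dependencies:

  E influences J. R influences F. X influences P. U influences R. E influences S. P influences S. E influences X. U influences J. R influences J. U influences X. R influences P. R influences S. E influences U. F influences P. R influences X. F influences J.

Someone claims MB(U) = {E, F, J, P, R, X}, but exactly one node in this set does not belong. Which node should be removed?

Pa(U) = {E}.
Children of U: J, R, X.
For each child, the remaining parents (spouses of U):
  R has no other parent.
  X also has parents E, R.
  J's other parents are E, F, R.
MB(U) = {E, F, J, R, X}.
P is neither a parent, child, nor co-parent of U, so it does not belong.

P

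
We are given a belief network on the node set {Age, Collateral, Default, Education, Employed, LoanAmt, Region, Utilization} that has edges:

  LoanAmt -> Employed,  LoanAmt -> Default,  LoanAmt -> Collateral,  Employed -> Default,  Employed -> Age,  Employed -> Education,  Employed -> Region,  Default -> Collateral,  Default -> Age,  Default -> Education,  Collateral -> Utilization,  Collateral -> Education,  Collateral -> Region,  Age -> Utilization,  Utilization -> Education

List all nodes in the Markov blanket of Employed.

{Age, Collateral, Default, Education, LoanAmt, Region, Utilization}

Employed's children: Age, Default, Education, Region.
Parents of Employed: LoanAmt.
For each child, the remaining parents (spouses of Employed):
  parents(Default) \ {Employed} = {LoanAmt}.
  parents(Age) \ {Employed} = {Default}.
  parents(Education) \ {Employed} = {Collateral, Default, Utilization}.
  Region also has parent Collateral.
Union: {LoanAmt} ∪ {Age, Default, Education, Region} ∪ {Collateral, Default, LoanAmt, Utilization} = {Age, Collateral, Default, Education, LoanAmt, Region, Utilization}.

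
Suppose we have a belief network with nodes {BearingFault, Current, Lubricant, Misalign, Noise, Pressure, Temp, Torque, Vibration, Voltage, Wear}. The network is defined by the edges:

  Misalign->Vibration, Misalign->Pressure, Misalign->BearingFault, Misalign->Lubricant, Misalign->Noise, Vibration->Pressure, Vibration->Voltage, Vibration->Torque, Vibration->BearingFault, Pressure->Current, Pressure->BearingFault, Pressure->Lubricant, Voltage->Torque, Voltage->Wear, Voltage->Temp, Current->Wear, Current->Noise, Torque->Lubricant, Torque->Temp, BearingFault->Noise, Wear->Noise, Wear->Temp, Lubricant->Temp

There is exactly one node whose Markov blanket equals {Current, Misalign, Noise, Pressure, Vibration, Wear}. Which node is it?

BearingFault

The target node must have every member of {Current, Misalign, Noise, Pressure, Vibration, Wear} as a parent, child, or co-parent, and no others.
Parents of BearingFault: Misalign, Pressure, Vibration; children: Noise; co-parents: Current, Misalign, Wear.
These exactly cover the given set, so the node is BearingFault.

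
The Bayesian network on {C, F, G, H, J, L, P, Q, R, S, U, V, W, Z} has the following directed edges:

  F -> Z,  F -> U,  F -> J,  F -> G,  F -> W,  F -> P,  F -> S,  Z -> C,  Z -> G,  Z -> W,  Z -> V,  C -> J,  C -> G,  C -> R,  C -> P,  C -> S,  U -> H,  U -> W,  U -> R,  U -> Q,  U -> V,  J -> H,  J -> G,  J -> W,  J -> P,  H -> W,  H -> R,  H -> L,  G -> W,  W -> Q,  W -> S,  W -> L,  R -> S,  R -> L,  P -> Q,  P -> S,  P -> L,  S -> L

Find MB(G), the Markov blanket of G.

G's parents: C, F, J, Z.
Children of G: W.
For each child, the remaining parents (spouses of G):
  parents(W) \ {G} = {F, H, J, U, Z}.
Taking the union gives {C, F, H, J, U, W, Z}.

{C, F, H, J, U, W, Z}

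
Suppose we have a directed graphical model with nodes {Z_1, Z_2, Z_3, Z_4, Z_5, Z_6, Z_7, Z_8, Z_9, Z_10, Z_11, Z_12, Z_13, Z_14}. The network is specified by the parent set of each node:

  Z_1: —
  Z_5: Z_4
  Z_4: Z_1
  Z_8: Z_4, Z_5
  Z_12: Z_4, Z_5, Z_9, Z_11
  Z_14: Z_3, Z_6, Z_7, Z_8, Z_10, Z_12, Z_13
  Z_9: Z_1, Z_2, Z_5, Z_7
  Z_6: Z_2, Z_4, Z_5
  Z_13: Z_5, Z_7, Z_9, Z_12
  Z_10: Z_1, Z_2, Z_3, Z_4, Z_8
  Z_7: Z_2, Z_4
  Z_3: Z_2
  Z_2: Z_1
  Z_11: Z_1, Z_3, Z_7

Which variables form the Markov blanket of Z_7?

{Z_1, Z_2, Z_3, Z_4, Z_5, Z_6, Z_8, Z_9, Z_10, Z_11, Z_12, Z_13, Z_14}

Z_7 has parents Z_2, Z_4.
Z_7 has children Z_9, Z_11, Z_13, Z_14.
Co-parents of Z_7 (other parents of its children):
  parents(Z_9) \ {Z_7} = {Z_1, Z_2, Z_5}.
  Z_11 also has parents Z_1, Z_3.
  parents(Z_13) \ {Z_7} = {Z_5, Z_9, Z_12}.
  Z_14's other parents are Z_3, Z_6, Z_8, Z_10, Z_12, Z_13.
Union: {Z_2, Z_4} ∪ {Z_9, Z_11, Z_13, Z_14} ∪ {Z_1, Z_2, Z_3, Z_5, Z_6, Z_8, Z_9, Z_10, Z_12, Z_13} = {Z_1, Z_2, Z_3, Z_4, Z_5, Z_6, Z_8, Z_9, Z_10, Z_11, Z_12, Z_13, Z_14}.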